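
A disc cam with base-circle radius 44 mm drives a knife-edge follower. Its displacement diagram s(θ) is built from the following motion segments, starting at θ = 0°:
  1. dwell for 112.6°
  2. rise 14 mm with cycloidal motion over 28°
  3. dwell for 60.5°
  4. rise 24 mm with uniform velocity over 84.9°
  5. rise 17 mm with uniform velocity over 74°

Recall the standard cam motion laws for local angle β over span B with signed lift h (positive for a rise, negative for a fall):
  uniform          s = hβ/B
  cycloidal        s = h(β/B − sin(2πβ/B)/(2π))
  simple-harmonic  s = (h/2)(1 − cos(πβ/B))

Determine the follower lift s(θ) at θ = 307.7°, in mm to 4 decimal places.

seg 1 [0°–112.6°] dwell: s stays 0.0000
seg 2 [112.6°–140.6°] cycloidal, h=14: full span → s += 14 → s = 14.0000
seg 3 [140.6°–201.1°] dwell: s stays 14.0000
seg 4 [201.1°–286°] uniform, h=24: full span → s += 24 → s = 38.0000
seg 5 [286°–360°] uniform, h=17: θ=307.7° here. β=21.7, B=74. 17·21.7/74 = 4.9851 → s = 42.9851

42.9851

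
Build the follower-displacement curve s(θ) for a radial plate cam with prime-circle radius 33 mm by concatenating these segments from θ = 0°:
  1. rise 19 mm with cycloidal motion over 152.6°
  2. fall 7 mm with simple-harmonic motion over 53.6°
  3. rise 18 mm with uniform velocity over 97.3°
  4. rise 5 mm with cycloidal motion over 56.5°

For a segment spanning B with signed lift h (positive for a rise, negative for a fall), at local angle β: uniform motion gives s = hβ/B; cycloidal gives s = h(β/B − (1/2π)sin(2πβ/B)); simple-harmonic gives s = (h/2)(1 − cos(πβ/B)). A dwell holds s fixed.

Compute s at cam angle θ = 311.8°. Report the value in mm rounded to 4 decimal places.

seg 1 [0°–152.6°] cycloidal, h=19: full span → s += 19 → s = 19.0000
seg 2 [152.6°–206.2°] simple-harmonic, h=-7: full span → s += -7 → s = 12.0000
seg 3 [206.2°–303.5°] uniform, h=18: full span → s += 18 → s = 30.0000
seg 4 [303.5°–360°] cycloidal, h=5: θ=311.8° here. β=8.3, B=56.5. 5·(0.1469 − sin(2π·0.1469)/(2π)) = 0.0999 → s = 30.0999

30.0999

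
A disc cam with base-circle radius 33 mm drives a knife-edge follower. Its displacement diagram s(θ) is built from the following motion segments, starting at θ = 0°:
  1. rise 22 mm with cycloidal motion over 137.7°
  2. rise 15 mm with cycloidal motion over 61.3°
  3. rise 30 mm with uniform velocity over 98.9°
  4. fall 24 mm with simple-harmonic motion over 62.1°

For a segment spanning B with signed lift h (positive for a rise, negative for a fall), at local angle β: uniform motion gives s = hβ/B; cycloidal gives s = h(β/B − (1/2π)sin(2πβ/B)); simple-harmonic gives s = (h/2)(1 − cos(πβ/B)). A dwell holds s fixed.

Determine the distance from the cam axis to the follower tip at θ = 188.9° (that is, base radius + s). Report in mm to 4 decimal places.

seg 1 [0°–137.7°] cycloidal, h=22: full span → s += 22 → s = 22.0000
seg 2 [137.7°–199°] cycloidal, h=15: θ=188.9° here. β=51.2, B=61.3. 15·(0.8352 − sin(2π·0.8352)/(2π)) = 14.5816 → s = 36.5816
radial distance = base radius + s = 33 + 36.5816 = 69.5816

69.5816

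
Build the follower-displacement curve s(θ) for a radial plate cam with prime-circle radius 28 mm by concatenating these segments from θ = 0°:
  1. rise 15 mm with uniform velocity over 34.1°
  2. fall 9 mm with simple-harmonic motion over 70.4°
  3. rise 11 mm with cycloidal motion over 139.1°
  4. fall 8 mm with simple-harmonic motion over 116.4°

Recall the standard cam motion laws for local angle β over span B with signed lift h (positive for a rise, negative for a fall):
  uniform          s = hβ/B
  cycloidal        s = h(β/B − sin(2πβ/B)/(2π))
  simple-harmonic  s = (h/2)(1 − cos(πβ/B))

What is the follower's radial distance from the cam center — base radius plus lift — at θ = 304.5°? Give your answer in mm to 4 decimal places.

seg 1 [0°–34.1°] uniform, h=15: full span → s += 15 → s = 15.0000
seg 2 [34.1°–104.5°] simple-harmonic, h=-9: full span → s += -9 → s = 6.0000
seg 3 [104.5°–243.6°] cycloidal, h=11: full span → s += 11 → s = 17.0000
seg 4 [243.6°–360°] simple-harmonic, h=-8: θ=304.5° here. β=60.9, B=116.4. -8/2·(1 − cos(π·0.5232)) = -4.2912 → s = 12.7088
radial distance = base radius + s = 28 + 12.7088 = 40.7088

40.7088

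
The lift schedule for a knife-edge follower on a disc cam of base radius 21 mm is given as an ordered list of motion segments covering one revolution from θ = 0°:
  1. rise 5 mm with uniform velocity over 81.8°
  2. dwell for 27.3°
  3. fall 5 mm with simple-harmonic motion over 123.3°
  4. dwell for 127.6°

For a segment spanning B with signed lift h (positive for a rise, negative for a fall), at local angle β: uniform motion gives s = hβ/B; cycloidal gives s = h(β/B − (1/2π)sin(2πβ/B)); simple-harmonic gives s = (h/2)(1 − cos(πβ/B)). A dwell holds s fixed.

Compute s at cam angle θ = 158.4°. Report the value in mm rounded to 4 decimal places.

seg 1 [0°–81.8°] uniform, h=5: full span → s += 5 → s = 5.0000
seg 2 [81.8°–109.1°] dwell: s stays 5.0000
seg 3 [109.1°–232.4°] simple-harmonic, h=-5: θ=158.4° here. β=49.3, B=123.3. -5/2·(1 − cos(π·0.3998)) = -1.7262 → s = 3.2738

3.2738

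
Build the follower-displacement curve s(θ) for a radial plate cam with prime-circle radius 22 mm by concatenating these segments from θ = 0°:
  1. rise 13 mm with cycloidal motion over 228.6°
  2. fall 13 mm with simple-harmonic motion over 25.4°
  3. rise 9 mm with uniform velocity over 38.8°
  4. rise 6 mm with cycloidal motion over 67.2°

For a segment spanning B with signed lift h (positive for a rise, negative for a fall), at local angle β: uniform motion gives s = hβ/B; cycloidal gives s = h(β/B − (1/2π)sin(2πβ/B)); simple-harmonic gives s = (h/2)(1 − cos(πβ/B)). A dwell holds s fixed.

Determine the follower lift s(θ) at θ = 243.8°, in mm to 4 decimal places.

seg 1 [0°–228.6°] cycloidal, h=13: full span → s += 13 → s = 13.0000
seg 2 [228.6°–254°] simple-harmonic, h=-13: θ=243.8° here. β=15.2, B=25.4. -13/2·(1 − cos(π·0.5984)) = -8.4780 → s = 4.5220

4.5220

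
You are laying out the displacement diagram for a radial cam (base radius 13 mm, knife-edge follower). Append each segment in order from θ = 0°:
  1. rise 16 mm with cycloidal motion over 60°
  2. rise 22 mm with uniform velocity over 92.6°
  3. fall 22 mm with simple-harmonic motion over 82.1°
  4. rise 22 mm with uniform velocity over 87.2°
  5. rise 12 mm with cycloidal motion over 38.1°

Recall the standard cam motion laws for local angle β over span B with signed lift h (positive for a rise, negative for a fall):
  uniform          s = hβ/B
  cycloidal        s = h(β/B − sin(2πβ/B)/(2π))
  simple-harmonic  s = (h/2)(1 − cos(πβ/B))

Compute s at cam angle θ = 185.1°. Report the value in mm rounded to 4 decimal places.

seg 1 [0°–60°] cycloidal, h=16: full span → s += 16 → s = 16.0000
seg 2 [60°–152.6°] uniform, h=22: full span → s += 22 → s = 38.0000
seg 3 [152.6°–234.7°] simple-harmonic, h=-22: θ=185.1° here. β=32.5, B=82.1. -22/2·(1 − cos(π·0.3959)) = -7.4650 → s = 30.5350

30.5350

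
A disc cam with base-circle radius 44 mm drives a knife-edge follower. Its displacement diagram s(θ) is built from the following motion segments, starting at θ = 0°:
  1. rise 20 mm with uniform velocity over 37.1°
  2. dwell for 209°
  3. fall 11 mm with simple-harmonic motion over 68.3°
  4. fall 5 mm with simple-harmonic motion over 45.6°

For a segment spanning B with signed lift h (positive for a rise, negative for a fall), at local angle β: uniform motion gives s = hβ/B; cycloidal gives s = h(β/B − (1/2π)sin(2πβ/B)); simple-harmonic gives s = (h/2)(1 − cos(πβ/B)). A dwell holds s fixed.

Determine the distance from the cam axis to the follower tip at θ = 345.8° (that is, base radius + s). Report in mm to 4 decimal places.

seg 1 [0°–37.1°] uniform, h=20: full span → s += 20 → s = 20.0000
seg 2 [37.1°–246.1°] dwell: s stays 20.0000
seg 3 [246.1°–314.4°] simple-harmonic, h=-11: full span → s += -11 → s = 9.0000
seg 4 [314.4°–360°] simple-harmonic, h=-5: θ=345.8° here. β=31.4, B=45.6. -5/2·(1 − cos(π·0.6886)) = -3.8961 → s = 5.1039
radial distance = base radius + s = 44 + 5.1039 = 49.1039

49.1039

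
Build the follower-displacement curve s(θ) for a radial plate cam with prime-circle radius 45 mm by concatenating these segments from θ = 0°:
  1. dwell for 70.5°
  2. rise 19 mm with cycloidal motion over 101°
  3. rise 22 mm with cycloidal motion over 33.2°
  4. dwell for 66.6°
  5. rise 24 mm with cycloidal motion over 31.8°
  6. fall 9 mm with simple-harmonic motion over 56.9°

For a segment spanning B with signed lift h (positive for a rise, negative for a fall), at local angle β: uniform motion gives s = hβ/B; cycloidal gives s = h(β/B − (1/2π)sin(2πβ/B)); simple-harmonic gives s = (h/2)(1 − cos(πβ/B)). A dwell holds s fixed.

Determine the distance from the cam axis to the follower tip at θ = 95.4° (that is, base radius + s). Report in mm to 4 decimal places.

seg 1 [0°–70.5°] dwell: s stays 0.0000
seg 2 [70.5°–171.5°] cycloidal, h=19: θ=95.4° here. β=24.9, B=101. 19·(0.2465 − sin(2π·0.2465)/(2π)) = 1.6609 → s = 1.6609
radial distance = base radius + s = 45 + 1.6609 = 46.6609

46.6609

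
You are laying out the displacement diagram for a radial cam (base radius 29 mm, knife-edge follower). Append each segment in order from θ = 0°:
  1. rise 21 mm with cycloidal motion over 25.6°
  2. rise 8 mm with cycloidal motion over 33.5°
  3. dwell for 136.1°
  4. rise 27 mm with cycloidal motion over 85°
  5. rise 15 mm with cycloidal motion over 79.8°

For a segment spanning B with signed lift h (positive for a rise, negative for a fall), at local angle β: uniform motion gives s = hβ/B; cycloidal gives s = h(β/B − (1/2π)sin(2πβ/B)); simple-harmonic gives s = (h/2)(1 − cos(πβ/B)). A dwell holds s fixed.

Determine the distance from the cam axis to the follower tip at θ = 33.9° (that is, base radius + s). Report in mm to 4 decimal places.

seg 1 [0°–25.6°] cycloidal, h=21: full span → s += 21 → s = 21.0000
seg 2 [25.6°–59.1°] cycloidal, h=8: θ=33.9° here. β=8.3, B=33.5. 8·(0.2478 − sin(2π·0.2478)/(2π)) = 0.7090 → s = 21.7090
radial distance = base radius + s = 29 + 21.7090 = 50.7090

50.7090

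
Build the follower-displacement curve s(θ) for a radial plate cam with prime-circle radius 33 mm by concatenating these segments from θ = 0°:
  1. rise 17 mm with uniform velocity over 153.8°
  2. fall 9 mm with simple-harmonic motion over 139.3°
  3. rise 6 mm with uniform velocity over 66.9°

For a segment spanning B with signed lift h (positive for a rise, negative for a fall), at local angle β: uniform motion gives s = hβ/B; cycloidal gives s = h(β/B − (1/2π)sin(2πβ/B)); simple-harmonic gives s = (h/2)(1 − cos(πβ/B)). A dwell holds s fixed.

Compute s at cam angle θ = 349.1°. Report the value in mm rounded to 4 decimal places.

seg 1 [0°–153.8°] uniform, h=17: full span → s += 17 → s = 17.0000
seg 2 [153.8°–293.1°] simple-harmonic, h=-9: full span → s += -9 → s = 8.0000
seg 3 [293.1°–360°] uniform, h=6: θ=349.1° here. β=56, B=66.9. 6·56/66.9 = 5.0224 → s = 13.0224

13.0224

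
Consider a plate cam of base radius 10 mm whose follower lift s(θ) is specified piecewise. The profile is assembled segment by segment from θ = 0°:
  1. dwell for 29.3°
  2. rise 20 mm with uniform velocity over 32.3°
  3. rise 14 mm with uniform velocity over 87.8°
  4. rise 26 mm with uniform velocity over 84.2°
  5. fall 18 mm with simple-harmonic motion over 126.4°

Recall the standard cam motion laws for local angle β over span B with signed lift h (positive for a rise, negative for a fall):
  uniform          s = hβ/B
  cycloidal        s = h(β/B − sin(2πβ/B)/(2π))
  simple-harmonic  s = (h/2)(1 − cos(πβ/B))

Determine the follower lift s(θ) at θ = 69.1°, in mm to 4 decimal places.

seg 1 [0°–29.3°] dwell: s stays 0.0000
seg 2 [29.3°–61.6°] uniform, h=20: full span → s += 20 → s = 20.0000
seg 3 [61.6°–149.4°] uniform, h=14: θ=69.1° here. β=7.5, B=87.8. 14·7.5/87.8 = 1.1959 → s = 21.1959

21.1959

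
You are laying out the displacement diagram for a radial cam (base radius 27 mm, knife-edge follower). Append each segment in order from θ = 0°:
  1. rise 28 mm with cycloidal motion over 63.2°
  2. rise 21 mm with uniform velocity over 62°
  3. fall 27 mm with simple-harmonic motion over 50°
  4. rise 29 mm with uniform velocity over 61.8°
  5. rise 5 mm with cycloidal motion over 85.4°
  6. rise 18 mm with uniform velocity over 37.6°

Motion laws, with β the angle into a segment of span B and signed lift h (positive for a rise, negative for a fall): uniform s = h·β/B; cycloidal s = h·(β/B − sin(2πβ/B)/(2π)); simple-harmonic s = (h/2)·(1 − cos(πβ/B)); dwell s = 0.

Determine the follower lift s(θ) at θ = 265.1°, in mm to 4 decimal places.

seg 1 [0°–63.2°] cycloidal, h=28: full span → s += 28 → s = 28.0000
seg 2 [63.2°–125.2°] uniform, h=21: full span → s += 21 → s = 49.0000
seg 3 [125.2°–175.2°] simple-harmonic, h=-27: full span → s += -27 → s = 22.0000
seg 4 [175.2°–237°] uniform, h=29: full span → s += 29 → s = 51.0000
seg 5 [237°–322.4°] cycloidal, h=5: θ=265.1° here. β=28.1, B=85.4. 5·(0.3290 − sin(2π·0.3290)/(2π)) = 0.9456 → s = 51.9456

51.9456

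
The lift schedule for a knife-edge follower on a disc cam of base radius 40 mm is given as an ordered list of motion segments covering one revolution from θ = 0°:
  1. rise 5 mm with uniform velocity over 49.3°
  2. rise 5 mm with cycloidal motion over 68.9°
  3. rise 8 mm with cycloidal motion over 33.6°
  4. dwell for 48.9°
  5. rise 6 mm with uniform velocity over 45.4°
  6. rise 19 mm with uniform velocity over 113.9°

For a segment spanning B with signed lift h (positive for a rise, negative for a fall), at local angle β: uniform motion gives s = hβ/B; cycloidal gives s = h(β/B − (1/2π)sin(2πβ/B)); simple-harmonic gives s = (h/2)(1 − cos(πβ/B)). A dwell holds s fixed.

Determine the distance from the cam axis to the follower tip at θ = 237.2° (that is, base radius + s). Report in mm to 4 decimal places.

seg 1 [0°–49.3°] uniform, h=5: full span → s += 5 → s = 5.0000
seg 2 [49.3°–118.2°] cycloidal, h=5: full span → s += 5 → s = 10.0000
seg 3 [118.2°–151.8°] cycloidal, h=8: full span → s += 8 → s = 18.0000
seg 4 [151.8°–200.7°] dwell: s stays 18.0000
seg 5 [200.7°–246.1°] uniform, h=6: θ=237.2° here. β=36.5, B=45.4. 6·36.5/45.4 = 4.8238 → s = 22.8238
radial distance = base radius + s = 40 + 22.8238 = 62.8238

62.8238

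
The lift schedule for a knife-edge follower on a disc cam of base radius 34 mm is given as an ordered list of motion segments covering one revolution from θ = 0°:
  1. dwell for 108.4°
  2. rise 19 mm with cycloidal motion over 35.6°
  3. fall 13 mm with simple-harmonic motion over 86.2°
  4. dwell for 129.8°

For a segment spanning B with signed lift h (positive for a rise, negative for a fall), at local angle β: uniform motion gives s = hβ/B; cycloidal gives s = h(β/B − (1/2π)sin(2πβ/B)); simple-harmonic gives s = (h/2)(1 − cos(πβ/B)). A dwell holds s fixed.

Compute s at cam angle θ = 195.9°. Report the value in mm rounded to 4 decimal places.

seg 1 [0°–108.4°] dwell: s stays 0.0000
seg 2 [108.4°–144°] cycloidal, h=19: full span → s += 19 → s = 19.0000
seg 3 [144°–230.2°] simple-harmonic, h=-13: θ=195.9° here. β=51.9, B=86.2. -13/2·(1 − cos(π·0.6021)) = -8.5491 → s = 10.4509

10.4509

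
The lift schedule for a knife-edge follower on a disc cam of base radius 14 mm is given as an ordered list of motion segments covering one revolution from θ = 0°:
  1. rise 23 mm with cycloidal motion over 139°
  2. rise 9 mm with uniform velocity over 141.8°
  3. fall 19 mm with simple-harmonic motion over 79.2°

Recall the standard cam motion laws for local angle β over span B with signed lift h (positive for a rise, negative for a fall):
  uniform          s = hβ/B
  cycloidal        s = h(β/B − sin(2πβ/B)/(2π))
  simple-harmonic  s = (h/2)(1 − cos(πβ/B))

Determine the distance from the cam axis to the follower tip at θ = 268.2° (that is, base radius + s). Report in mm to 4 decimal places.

seg 1 [0°–139°] cycloidal, h=23: full span → s += 23 → s = 23.0000
seg 2 [139°–280.8°] uniform, h=9: θ=268.2° here. β=129.2, B=141.8. 9·129.2/141.8 = 8.2003 → s = 31.2003
radial distance = base radius + s = 14 + 31.2003 = 45.2003

45.2003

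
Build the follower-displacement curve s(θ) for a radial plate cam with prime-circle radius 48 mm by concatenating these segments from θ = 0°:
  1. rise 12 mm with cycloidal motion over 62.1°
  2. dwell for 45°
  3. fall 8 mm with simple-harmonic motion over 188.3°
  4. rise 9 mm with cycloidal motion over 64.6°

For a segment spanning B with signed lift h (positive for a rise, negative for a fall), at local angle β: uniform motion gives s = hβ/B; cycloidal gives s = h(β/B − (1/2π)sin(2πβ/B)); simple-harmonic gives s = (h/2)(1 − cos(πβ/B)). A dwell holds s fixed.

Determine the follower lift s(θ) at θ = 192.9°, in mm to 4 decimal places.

seg 1 [0°–62.1°] cycloidal, h=12: full span → s += 12 → s = 12.0000
seg 2 [62.1°–107.1°] dwell: s stays 12.0000
seg 3 [107.1°–295.4°] simple-harmonic, h=-8: θ=192.9° here. β=85.8, B=188.3. -8/2·(1 − cos(π·0.4557)) = -3.4446 → s = 8.5554

8.5554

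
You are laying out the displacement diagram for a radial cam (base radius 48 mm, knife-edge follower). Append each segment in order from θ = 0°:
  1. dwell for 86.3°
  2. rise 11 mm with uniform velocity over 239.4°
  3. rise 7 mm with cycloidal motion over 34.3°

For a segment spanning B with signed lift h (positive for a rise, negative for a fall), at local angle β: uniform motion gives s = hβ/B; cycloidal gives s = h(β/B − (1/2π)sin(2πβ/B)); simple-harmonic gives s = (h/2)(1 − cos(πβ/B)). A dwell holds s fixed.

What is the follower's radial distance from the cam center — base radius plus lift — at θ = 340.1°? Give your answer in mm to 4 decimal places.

seg 1 [0°–86.3°] dwell: s stays 0.0000
seg 2 [86.3°–325.7°] uniform, h=11: full span → s += 11 → s = 11.0000
seg 3 [325.7°–360°] cycloidal, h=7: θ=340.1° here. β=14.4, B=34.3. 7·(0.4198 − sin(2π·0.4198)/(2π)) = 2.4010 → s = 13.4010
radial distance = base radius + s = 48 + 13.4010 = 61.4010

61.4010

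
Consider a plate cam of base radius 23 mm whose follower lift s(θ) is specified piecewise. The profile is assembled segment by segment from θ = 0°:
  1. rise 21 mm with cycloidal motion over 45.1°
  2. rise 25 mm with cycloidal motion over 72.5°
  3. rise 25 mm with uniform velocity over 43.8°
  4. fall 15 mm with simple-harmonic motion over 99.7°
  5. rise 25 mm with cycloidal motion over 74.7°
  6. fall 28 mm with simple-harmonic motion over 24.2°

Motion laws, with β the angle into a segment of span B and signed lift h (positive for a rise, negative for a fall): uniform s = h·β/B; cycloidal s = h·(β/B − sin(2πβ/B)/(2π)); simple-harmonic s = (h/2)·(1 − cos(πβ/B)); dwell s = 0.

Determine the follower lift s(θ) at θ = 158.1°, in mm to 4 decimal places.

seg 1 [0°–45.1°] cycloidal, h=21: full span → s += 21 → s = 21.0000
seg 2 [45.1°–117.6°] cycloidal, h=25: full span → s += 25 → s = 46.0000
seg 3 [117.6°–161.4°] uniform, h=25: θ=158.1° here. β=40.5, B=43.8. 25·40.5/43.8 = 23.1164 → s = 69.1164

69.1164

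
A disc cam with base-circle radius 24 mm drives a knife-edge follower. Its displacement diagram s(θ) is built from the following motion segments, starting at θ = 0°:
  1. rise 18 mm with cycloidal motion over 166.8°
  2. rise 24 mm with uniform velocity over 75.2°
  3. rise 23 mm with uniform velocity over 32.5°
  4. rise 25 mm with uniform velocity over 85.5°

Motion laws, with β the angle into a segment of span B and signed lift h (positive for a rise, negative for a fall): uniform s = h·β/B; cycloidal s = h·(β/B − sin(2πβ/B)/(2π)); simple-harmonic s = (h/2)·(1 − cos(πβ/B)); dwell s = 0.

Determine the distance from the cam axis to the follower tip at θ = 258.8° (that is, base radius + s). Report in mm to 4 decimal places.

seg 1 [0°–166.8°] cycloidal, h=18: full span → s += 18 → s = 18.0000
seg 2 [166.8°–242°] uniform, h=24: full span → s += 24 → s = 42.0000
seg 3 [242°–274.5°] uniform, h=23: θ=258.8° here. β=16.8, B=32.5. 23·16.8/32.5 = 11.8892 → s = 53.8892
radial distance = base radius + s = 24 + 53.8892 = 77.8892

77.8892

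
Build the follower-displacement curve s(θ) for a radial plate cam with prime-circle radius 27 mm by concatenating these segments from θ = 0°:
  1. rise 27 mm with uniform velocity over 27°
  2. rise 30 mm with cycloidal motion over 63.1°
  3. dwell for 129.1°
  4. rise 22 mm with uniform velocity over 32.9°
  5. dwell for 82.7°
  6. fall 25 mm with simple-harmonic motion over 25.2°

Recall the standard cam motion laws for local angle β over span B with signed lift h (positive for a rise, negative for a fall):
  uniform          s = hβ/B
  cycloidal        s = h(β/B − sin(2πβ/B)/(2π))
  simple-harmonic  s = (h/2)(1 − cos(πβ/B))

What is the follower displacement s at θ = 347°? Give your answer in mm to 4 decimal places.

seg 1 [0°–27°] uniform, h=27: full span → s += 27 → s = 27.0000
seg 2 [27°–90.1°] cycloidal, h=30: full span → s += 30 → s = 57.0000
seg 3 [90.1°–219.2°] dwell: s stays 57.0000
seg 4 [219.2°–252.1°] uniform, h=22: full span → s += 22 → s = 79.0000
seg 5 [252.1°–334.8°] dwell: s stays 79.0000
seg 6 [334.8°–360°] simple-harmonic, h=-25: θ=347° here. β=12.2, B=25.2. -25/2·(1 − cos(π·0.4841)) = -11.8769 → s = 67.1231

67.1231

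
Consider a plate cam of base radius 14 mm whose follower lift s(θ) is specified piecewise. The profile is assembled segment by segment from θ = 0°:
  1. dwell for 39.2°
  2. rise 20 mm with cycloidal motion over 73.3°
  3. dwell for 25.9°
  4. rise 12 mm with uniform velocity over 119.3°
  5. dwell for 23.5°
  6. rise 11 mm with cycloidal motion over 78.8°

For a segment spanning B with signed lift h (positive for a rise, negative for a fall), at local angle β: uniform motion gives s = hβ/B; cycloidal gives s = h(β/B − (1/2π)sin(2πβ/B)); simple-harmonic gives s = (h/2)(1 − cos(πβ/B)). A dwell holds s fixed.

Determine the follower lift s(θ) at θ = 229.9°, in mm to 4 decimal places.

seg 1 [0°–39.2°] dwell: s stays 0.0000
seg 2 [39.2°–112.5°] cycloidal, h=20: full span → s += 20 → s = 20.0000
seg 3 [112.5°–138.4°] dwell: s stays 20.0000
seg 4 [138.4°–257.7°] uniform, h=12: θ=229.9° here. β=91.5, B=119.3. 12·91.5/119.3 = 9.2037 → s = 29.2037

29.2037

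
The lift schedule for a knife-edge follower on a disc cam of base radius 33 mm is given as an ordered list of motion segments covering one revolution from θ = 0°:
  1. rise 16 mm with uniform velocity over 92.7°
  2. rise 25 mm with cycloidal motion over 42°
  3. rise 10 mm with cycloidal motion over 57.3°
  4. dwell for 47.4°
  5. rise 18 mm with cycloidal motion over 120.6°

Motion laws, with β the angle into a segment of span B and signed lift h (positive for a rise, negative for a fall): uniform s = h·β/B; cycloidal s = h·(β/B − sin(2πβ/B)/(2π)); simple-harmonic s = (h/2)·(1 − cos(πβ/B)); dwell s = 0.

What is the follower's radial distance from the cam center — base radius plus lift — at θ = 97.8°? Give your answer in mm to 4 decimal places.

seg 1 [0°–92.7°] uniform, h=16: full span → s += 16 → s = 16.0000
seg 2 [92.7°–134.7°] cycloidal, h=25: θ=97.8° here. β=5.1, B=42. 25·(0.1214 − sin(2π·0.1214)/(2π)) = 0.2861 → s = 16.2861
radial distance = base radius + s = 33 + 16.2861 = 49.2861

49.2861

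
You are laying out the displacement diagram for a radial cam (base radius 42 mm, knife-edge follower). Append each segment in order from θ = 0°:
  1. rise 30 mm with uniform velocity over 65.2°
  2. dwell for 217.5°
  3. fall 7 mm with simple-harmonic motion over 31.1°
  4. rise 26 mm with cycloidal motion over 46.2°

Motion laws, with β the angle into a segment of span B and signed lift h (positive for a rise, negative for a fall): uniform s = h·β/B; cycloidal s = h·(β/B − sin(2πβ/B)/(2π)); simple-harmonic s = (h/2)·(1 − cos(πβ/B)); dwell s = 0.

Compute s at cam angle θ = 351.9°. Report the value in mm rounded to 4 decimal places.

seg 1 [0°–65.2°] uniform, h=30: full span → s += 30 → s = 30.0000
seg 2 [65.2°–282.7°] dwell: s stays 30.0000
seg 3 [282.7°–313.8°] simple-harmonic, h=-7: full span → s += -7 → s = 23.0000
seg 4 [313.8°–360°] cycloidal, h=26: θ=351.9° here. β=38.1, B=46.2. 26·(0.8247 − sin(2π·0.8247)/(2π)) = 25.1324 → s = 48.1324

48.1324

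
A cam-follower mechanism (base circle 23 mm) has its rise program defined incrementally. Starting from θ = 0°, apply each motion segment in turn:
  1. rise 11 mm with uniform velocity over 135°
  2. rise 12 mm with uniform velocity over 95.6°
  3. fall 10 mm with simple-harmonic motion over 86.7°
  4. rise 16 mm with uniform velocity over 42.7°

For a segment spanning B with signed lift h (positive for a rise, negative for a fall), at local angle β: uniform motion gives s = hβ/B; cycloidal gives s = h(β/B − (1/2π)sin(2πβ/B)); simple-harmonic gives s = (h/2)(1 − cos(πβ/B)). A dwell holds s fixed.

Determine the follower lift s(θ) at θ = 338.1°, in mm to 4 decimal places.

seg 1 [0°–135°] uniform, h=11: full span → s += 11 → s = 11.0000
seg 2 [135°–230.6°] uniform, h=12: full span → s += 12 → s = 23.0000
seg 3 [230.6°–317.3°] simple-harmonic, h=-10: full span → s += -10 → s = 13.0000
seg 4 [317.3°–360°] uniform, h=16: θ=338.1° here. β=20.8, B=42.7. 16·20.8/42.7 = 7.7939 → s = 20.7939

20.7939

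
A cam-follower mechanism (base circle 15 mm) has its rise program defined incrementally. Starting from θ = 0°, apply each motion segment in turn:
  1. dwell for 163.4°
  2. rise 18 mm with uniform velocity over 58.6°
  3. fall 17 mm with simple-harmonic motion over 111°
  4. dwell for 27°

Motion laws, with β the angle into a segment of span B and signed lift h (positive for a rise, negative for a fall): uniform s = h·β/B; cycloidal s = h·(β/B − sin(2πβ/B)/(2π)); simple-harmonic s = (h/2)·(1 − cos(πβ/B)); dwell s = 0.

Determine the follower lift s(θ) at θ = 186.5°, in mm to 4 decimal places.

seg 1 [0°–163.4°] dwell: s stays 0.0000
seg 2 [163.4°–222°] uniform, h=18: θ=186.5° here. β=23.1, B=58.6. 18·23.1/58.6 = 7.0956 → s = 7.0956

7.0956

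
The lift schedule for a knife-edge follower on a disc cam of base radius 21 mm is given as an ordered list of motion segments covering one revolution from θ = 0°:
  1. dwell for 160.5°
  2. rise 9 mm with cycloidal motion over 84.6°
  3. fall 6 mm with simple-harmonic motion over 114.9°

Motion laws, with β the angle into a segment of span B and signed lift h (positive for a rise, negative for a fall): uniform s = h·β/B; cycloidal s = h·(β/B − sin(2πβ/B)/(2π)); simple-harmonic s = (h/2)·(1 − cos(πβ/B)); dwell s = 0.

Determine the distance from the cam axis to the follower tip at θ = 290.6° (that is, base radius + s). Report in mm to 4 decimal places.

seg 1 [0°–160.5°] dwell: s stays 0.0000
seg 2 [160.5°–245.1°] cycloidal, h=9: full span → s += 9 → s = 9.0000
seg 3 [245.1°–360°] simple-harmonic, h=-6: θ=290.6° here. β=45.5, B=114.9. -6/2·(1 − cos(π·0.3960)) = -2.0371 → s = 6.9629
radial distance = base radius + s = 21 + 6.9629 = 27.9629

27.9629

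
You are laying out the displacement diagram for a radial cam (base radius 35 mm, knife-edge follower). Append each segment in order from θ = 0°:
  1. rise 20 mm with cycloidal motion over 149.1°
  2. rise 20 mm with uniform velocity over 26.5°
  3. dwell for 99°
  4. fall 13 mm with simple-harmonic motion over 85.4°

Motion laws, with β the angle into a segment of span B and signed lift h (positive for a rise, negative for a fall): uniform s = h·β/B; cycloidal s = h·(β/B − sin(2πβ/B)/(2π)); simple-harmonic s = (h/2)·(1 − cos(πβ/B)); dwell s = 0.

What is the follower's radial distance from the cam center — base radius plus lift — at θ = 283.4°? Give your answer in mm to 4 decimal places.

seg 1 [0°–149.1°] cycloidal, h=20: full span → s += 20 → s = 20.0000
seg 2 [149.1°–175.6°] uniform, h=20: full span → s += 20 → s = 40.0000
seg 3 [175.6°–274.6°] dwell: s stays 40.0000
seg 4 [274.6°–360°] simple-harmonic, h=-13: θ=283.4° here. β=8.8, B=85.4. -13/2·(1 − cos(π·0.1030)) = -0.3376 → s = 39.6624
radial distance = base radius + s = 35 + 39.6624 = 74.6624

74.6624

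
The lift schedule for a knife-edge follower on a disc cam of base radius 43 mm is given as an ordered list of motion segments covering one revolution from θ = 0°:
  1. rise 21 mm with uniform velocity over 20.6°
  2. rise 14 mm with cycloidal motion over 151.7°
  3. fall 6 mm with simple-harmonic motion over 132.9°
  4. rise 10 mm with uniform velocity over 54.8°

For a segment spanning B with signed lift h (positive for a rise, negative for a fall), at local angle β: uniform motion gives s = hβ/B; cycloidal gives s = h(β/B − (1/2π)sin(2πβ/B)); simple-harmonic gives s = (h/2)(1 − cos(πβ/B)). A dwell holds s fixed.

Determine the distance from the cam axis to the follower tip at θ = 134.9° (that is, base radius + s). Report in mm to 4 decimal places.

seg 1 [0°–20.6°] uniform, h=21: full span → s += 21 → s = 21.0000
seg 2 [20.6°–172.3°] cycloidal, h=14: θ=134.9° here. β=114.3, B=151.7. 14·(0.7535 − sin(2π·0.7535)/(2π)) = 12.7761 → s = 33.7761
radial distance = base radius + s = 43 + 33.7761 = 76.7761

76.7761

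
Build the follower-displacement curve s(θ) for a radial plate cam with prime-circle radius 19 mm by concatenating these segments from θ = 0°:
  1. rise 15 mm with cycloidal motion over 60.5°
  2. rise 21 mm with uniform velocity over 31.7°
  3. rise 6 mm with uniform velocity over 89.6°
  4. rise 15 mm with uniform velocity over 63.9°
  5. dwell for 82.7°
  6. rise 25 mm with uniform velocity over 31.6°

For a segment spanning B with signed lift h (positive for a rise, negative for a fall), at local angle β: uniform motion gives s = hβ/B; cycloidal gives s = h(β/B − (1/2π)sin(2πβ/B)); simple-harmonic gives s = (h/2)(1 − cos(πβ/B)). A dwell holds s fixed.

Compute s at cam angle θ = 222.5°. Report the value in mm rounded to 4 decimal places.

seg 1 [0°–60.5°] cycloidal, h=15: full span → s += 15 → s = 15.0000
seg 2 [60.5°–92.2°] uniform, h=21: full span → s += 21 → s = 36.0000
seg 3 [92.2°–181.8°] uniform, h=6: full span → s += 6 → s = 42.0000
seg 4 [181.8°–245.7°] uniform, h=15: θ=222.5° here. β=40.7, B=63.9. 15·40.7/63.9 = 9.5540 → s = 51.5540

51.5540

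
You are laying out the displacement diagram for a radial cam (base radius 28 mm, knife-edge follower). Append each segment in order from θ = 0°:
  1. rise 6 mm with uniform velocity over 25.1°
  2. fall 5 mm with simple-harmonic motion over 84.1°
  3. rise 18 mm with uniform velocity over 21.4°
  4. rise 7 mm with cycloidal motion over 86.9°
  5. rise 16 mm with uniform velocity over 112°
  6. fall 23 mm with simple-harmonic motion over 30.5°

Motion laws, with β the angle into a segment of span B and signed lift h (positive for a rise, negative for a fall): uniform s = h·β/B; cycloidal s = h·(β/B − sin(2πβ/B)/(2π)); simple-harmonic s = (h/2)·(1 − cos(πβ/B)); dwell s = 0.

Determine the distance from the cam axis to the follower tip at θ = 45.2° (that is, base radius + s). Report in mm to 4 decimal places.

seg 1 [0°–25.1°] uniform, h=6: full span → s += 6 → s = 6.0000
seg 2 [25.1°–109.2°] simple-harmonic, h=-5: θ=45.2° here. β=20.1, B=84.1. -5/2·(1 − cos(π·0.2390)) = -0.6722 → s = 5.3278
radial distance = base radius + s = 28 + 5.3278 = 33.3278

33.3278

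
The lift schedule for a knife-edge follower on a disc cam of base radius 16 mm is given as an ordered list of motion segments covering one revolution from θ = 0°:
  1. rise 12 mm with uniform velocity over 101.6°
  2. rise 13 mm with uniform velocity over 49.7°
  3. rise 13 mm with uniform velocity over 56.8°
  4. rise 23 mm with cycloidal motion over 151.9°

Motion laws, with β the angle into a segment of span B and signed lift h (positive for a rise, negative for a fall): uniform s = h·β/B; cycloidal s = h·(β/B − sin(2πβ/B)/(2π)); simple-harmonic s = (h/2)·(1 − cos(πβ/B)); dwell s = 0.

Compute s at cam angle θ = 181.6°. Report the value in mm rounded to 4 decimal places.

seg 1 [0°–101.6°] uniform, h=12: full span → s += 12 → s = 12.0000
seg 2 [101.6°–151.3°] uniform, h=13: full span → s += 13 → s = 25.0000
seg 3 [151.3°–208.1°] uniform, h=13: θ=181.6° here. β=30.3, B=56.8. 13·30.3/56.8 = 6.9349 → s = 31.9349

31.9349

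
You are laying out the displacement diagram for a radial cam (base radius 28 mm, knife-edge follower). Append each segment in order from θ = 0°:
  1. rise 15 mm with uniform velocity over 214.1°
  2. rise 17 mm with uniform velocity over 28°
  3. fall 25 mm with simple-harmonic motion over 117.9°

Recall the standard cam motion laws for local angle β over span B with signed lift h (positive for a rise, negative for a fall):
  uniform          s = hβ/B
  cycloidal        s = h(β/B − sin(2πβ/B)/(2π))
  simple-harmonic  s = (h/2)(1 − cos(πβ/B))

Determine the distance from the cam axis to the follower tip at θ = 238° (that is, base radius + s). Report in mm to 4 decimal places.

seg 1 [0°–214.1°] uniform, h=15: full span → s += 15 → s = 15.0000
seg 2 [214.1°–242.1°] uniform, h=17: θ=238° here. β=23.9, B=28. 17·23.9/28 = 14.5107 → s = 29.5107
radial distance = base radius + s = 28 + 29.5107 = 57.5107

57.5107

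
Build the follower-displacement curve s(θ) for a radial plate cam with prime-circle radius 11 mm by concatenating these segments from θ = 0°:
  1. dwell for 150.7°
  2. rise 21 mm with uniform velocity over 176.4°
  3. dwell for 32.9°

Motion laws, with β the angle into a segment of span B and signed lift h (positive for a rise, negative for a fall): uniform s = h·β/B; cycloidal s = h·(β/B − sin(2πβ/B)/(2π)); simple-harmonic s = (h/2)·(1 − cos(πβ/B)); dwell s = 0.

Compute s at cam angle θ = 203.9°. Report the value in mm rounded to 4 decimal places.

seg 1 [0°–150.7°] dwell: s stays 0.0000
seg 2 [150.7°–327.1°] uniform, h=21: θ=203.9° here. β=53.2, B=176.4. 21·53.2/176.4 = 6.3333 → s = 6.3333

6.3333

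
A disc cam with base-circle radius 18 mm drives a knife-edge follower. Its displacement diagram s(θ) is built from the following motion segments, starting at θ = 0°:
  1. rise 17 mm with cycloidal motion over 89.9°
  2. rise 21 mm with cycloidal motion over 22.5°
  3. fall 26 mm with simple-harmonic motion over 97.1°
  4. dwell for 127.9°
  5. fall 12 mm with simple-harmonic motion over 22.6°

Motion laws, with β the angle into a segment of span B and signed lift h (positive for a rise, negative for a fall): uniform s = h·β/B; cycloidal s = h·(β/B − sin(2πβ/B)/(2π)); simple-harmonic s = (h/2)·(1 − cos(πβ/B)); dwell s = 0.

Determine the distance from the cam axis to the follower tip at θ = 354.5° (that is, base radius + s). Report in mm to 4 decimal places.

seg 1 [0°–89.9°] cycloidal, h=17: full span → s += 17 → s = 17.0000
seg 2 [89.9°–112.4°] cycloidal, h=21: full span → s += 21 → s = 38.0000
seg 3 [112.4°–209.5°] simple-harmonic, h=-26: full span → s += -26 → s = 12.0000
seg 4 [209.5°–337.4°] dwell: s stays 12.0000
seg 5 [337.4°–360°] simple-harmonic, h=-12: θ=354.5° here. β=17.1, B=22.6. -12/2·(1 − cos(π·0.7566)) = -10.3302 → s = 1.6698
radial distance = base radius + s = 18 + 1.6698 = 19.6698

19.6698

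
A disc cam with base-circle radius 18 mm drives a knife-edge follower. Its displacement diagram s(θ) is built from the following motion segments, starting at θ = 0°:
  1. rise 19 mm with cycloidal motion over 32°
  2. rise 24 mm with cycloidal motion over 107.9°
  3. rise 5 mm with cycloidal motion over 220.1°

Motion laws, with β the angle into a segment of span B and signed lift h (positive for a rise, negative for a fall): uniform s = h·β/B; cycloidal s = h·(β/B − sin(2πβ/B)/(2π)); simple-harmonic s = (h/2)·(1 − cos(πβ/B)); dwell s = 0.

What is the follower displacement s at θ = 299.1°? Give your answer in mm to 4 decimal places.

seg 1 [0°–32°] cycloidal, h=19: full span → s += 19 → s = 19.0000
seg 2 [32°–139.9°] cycloidal, h=24: full span → s += 24 → s = 43.0000
seg 3 [139.9°–360°] cycloidal, h=5: θ=299.1° here. β=159.2, B=220.1. 5·(0.7233 − sin(2π·0.7233)/(2π)) = 4.4011 → s = 47.4011

47.4011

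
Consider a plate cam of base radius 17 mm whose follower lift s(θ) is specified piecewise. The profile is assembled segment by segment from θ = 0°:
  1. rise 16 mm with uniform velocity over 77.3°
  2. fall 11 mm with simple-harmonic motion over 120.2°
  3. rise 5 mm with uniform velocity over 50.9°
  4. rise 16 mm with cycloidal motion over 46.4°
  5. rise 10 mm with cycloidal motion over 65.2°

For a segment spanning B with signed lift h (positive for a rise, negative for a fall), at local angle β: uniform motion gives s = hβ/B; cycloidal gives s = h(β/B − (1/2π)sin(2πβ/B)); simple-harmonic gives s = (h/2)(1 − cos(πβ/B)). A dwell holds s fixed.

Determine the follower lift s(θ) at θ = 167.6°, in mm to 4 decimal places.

seg 1 [0°–77.3°] uniform, h=16: full span → s += 16 → s = 16.0000
seg 2 [77.3°–197.5°] simple-harmonic, h=-11: θ=167.6° here. β=90.3, B=120.2. -11/2·(1 − cos(π·0.7512)) = -9.4043 → s = 6.5957

6.5957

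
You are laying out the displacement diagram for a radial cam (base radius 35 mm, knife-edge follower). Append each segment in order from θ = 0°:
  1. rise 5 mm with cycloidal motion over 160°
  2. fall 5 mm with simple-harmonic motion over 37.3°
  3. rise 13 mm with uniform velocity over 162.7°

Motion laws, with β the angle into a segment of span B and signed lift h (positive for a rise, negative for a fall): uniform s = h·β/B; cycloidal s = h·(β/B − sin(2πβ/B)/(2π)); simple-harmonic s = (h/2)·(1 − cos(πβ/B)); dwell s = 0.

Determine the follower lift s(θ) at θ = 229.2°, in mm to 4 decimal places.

seg 1 [0°–160°] cycloidal, h=5: full span → s += 5 → s = 5.0000
seg 2 [160°–197.3°] simple-harmonic, h=-5: full span → s += -5 → s = 0.0000
seg 3 [197.3°–360°] uniform, h=13: θ=229.2° here. β=31.9, B=162.7. 13·31.9/162.7 = 2.5489 → s = 2.5489

2.5489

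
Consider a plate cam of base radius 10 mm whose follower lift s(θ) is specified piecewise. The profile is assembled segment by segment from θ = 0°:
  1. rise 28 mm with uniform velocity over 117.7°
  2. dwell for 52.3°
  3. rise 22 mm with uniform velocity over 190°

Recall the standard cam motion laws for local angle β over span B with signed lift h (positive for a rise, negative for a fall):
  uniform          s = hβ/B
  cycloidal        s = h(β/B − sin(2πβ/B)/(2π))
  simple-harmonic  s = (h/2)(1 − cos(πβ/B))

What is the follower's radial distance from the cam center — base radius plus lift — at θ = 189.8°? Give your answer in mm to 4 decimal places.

seg 1 [0°–117.7°] uniform, h=28: full span → s += 28 → s = 28.0000
seg 2 [117.7°–170°] dwell: s stays 28.0000
seg 3 [170°–360°] uniform, h=22: θ=189.8° here. β=19.8, B=190. 22·19.8/190 = 2.2926 → s = 30.2926
radial distance = base radius + s = 10 + 30.2926 = 40.2926

40.2926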